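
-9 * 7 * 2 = -126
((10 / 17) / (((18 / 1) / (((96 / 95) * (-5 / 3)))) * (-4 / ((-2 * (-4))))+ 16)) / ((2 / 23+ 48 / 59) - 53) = -434240 / 820886089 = -0.00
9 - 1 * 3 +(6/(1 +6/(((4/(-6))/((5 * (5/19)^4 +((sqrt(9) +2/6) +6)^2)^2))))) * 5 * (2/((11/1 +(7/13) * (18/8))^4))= 31841228331611311363011318/5306871423526748396176625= 6.00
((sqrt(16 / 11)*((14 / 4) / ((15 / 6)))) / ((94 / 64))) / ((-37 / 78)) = -69888*sqrt(11) / 95645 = -2.42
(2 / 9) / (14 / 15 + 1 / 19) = 190 / 843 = 0.23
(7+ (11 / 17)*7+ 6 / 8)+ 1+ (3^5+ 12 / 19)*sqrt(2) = 903 / 68+ 4629*sqrt(2) / 19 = 357.83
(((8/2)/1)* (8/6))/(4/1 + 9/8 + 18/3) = 128/267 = 0.48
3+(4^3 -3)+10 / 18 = 581 / 9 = 64.56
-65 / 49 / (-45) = 0.03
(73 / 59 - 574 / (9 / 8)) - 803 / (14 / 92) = -21505975 / 3717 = -5785.84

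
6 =6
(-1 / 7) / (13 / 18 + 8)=-18 / 1099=-0.02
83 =83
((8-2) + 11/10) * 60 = 426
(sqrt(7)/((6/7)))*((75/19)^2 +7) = 28532*sqrt(7)/1083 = 69.70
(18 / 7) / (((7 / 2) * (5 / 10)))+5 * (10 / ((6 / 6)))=2522 / 49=51.47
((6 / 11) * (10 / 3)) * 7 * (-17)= -2380 / 11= -216.36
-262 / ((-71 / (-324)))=-84888 / 71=-1195.61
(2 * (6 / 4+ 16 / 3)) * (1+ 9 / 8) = 697 / 24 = 29.04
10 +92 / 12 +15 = 98 / 3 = 32.67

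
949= 949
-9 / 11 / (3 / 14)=-42 / 11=-3.82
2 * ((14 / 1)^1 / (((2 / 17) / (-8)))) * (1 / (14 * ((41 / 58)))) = -7888 / 41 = -192.39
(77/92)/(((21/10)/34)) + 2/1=1073/69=15.55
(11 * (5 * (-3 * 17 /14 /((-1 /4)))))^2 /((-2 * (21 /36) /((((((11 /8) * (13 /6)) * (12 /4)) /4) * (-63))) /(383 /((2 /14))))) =11634944253075 /56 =207766861662.05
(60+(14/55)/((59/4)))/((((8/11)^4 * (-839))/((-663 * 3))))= 128897262351/253445120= 508.58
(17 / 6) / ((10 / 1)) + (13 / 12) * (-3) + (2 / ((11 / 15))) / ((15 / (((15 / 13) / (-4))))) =-6476 / 2145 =-3.02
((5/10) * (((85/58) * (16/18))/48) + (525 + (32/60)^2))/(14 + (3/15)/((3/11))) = 82261669/2307240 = 35.65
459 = 459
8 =8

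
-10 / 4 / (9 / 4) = -10 / 9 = -1.11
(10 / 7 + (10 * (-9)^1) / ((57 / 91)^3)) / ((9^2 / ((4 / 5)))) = -42035360 / 11667159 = -3.60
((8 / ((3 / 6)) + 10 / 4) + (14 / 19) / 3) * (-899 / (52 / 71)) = -136402573 / 5928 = -23009.88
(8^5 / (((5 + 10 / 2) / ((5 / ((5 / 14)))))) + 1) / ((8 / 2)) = 229381 / 20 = 11469.05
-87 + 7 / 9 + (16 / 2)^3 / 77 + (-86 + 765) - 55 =377288 / 693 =544.43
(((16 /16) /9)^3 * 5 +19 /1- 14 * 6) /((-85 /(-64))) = -606464 /12393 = -48.94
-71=-71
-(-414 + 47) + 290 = 657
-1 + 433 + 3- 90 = 345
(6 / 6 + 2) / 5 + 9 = 48 / 5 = 9.60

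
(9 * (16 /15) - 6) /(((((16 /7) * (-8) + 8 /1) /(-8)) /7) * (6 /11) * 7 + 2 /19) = 13167 /2950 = 4.46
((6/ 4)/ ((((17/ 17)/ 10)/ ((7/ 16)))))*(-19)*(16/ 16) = -1995/ 16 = -124.69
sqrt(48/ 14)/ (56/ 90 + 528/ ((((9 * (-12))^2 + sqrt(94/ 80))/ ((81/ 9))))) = 4811400 * sqrt(4935)/ 5111168049799 + 2836619466795 * sqrt(42)/ 10222336099598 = 1.80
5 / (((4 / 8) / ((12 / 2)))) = 60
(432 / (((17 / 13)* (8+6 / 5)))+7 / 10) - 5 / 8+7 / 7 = 578413 / 15640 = 36.98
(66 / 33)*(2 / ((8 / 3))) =3 / 2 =1.50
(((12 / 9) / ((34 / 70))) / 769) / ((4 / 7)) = 245 / 39219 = 0.01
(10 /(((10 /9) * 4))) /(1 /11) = 99 /4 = 24.75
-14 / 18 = -7 / 9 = -0.78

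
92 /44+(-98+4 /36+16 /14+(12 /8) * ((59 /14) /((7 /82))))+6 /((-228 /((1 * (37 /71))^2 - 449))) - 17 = -23970375425 /929247858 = -25.80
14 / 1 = 14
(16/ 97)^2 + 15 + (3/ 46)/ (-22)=143059465/ 9521908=15.02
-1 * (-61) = 61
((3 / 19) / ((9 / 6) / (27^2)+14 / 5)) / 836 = 0.00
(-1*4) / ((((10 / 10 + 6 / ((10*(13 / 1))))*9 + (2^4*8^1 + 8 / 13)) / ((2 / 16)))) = -65 / 17944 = -0.00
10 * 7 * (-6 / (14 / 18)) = -540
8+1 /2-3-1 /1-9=-9 /2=-4.50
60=60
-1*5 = -5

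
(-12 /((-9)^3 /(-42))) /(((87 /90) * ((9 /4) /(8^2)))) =-143360 /7047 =-20.34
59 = 59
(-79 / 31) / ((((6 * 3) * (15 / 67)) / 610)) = -322873 / 837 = -385.75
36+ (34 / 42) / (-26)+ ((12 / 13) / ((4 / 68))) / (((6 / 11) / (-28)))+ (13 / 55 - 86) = -25685657 / 30030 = -855.33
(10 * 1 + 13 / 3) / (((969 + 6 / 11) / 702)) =10.38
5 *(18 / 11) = 90 / 11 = 8.18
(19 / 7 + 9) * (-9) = -738 / 7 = -105.43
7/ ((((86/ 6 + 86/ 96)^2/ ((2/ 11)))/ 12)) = 387072/ 5877971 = 0.07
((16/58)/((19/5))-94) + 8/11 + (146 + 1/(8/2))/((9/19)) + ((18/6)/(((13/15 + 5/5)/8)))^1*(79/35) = 290538727/1187956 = 244.57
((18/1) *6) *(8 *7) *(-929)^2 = 5219671968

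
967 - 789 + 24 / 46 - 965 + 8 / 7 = -126439 / 161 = -785.34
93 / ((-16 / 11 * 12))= -341 / 64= -5.33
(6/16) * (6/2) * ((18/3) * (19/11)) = 513/44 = 11.66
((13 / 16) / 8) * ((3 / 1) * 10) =195 / 64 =3.05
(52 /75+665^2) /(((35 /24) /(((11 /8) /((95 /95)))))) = 364836197 /875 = 416955.65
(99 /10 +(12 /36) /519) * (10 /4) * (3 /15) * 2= 154153 /15570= 9.90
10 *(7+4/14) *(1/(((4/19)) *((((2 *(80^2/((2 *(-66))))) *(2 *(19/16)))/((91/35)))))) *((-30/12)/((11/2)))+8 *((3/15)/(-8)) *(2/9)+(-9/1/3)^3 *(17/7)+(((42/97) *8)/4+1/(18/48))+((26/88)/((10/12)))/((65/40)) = -129256093/2151072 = -60.09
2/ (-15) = -2/ 15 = -0.13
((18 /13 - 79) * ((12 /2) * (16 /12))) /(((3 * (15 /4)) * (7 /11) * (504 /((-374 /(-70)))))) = -8302052 /9029475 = -0.92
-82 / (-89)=82 / 89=0.92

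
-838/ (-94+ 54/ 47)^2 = -925571/ 9522248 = -0.10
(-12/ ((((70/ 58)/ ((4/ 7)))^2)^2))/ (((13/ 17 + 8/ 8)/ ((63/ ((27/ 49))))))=-6156173824/ 157565625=-39.07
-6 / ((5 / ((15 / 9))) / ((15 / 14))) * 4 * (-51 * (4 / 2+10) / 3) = 12240 / 7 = 1748.57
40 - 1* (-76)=116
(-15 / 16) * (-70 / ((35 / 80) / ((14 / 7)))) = 300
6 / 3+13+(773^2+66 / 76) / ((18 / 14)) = 158948075 / 342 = 464760.45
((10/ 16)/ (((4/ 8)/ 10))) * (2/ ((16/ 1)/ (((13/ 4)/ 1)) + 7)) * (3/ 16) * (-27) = -5265/ 496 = -10.61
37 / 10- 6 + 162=1597 / 10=159.70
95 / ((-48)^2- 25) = 0.04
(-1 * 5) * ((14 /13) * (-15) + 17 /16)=15695 /208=75.46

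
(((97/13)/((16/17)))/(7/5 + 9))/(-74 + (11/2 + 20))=-85/5408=-0.02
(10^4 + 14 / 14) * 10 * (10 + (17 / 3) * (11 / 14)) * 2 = 60706070 / 21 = 2890765.24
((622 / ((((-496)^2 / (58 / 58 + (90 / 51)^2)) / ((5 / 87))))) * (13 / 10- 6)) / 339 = -599297 / 72307300608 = -0.00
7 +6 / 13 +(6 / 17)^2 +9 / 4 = 147817 / 15028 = 9.84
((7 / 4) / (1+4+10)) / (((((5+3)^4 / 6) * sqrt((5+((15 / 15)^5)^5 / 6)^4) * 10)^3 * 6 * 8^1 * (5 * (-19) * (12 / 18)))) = -45927 / 7242418641451771494400000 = -0.00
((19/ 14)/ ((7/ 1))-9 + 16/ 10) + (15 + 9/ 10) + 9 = 867/ 49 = 17.69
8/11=0.73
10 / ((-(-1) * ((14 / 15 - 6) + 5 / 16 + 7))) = 2400 / 539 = 4.45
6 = 6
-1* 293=-293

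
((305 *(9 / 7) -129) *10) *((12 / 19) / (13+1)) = 110520 / 931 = 118.71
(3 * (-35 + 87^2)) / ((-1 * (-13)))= 22602 / 13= 1738.62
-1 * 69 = -69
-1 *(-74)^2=-5476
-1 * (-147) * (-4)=-588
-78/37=-2.11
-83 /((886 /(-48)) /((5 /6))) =3.75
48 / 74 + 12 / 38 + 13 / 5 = 12529 / 3515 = 3.56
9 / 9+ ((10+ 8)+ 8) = 27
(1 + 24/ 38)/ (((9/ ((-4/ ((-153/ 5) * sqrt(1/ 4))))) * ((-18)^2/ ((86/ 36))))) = 6665/ 19072827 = 0.00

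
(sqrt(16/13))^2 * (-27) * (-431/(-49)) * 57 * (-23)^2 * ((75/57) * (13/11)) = -7387167600/539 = -13705320.22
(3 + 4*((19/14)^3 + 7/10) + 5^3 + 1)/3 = 162123/3430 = 47.27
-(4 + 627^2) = -393133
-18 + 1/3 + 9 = -26/3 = -8.67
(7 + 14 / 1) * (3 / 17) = 63 / 17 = 3.71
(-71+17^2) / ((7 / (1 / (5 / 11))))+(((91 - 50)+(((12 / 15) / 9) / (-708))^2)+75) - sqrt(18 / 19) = 81940686217 / 444088575 - 3*sqrt(38) / 19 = 183.54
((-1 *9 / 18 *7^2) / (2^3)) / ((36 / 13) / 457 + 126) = -291109 / 11977632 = -0.02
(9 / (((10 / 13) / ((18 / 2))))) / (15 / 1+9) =351 / 80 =4.39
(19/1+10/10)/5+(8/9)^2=388/81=4.79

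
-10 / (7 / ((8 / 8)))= -1.43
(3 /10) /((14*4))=3 /560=0.01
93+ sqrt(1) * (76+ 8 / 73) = 12345 / 73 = 169.11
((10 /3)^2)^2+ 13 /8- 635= -330427 /648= -509.92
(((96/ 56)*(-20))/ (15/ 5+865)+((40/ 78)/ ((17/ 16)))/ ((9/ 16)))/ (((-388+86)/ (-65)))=18548150/ 105280371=0.18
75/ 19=3.95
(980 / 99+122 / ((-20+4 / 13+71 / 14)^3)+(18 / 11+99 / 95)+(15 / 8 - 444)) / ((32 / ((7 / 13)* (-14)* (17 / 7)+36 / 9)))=161365223288829251 / 840116721755520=192.07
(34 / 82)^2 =289 / 1681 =0.17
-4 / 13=-0.31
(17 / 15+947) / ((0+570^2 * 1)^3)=7111 / 257223354367500000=0.00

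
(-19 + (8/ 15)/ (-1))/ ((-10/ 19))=5567/ 150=37.11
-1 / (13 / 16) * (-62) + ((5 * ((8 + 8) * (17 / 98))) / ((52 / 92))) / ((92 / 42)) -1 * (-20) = 9784 / 91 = 107.52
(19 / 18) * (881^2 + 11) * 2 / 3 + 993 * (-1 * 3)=4888945 / 9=543216.11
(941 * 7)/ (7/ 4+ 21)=3764/ 13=289.54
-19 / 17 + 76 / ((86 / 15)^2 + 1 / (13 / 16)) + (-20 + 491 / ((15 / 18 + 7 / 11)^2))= 831354065812 / 3988747961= 208.42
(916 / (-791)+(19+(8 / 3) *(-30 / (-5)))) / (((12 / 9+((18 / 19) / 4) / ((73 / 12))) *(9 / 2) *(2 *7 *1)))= 12376201 / 31616270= 0.39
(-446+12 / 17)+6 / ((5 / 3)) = -37544 / 85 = -441.69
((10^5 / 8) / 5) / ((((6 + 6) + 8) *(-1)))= -125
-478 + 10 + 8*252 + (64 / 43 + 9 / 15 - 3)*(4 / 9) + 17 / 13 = 38962643 / 25155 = 1548.90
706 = 706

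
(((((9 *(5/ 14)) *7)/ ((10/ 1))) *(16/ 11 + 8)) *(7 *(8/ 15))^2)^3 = 542061054918656/ 20796875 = 26064543.59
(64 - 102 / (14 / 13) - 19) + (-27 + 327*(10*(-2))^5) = -7324800537 / 7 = -1046400076.71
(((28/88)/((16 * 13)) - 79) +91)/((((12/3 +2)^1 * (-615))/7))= -384433/16885440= -0.02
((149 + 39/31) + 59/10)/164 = 48409/50840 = 0.95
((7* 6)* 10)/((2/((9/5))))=378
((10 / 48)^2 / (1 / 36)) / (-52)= -25 / 832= -0.03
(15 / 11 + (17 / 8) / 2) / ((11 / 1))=0.22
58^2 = 3364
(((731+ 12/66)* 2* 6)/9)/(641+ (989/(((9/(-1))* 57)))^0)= 5362/3531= 1.52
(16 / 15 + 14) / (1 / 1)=226 / 15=15.07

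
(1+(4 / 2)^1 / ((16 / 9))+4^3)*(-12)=-1587 / 2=-793.50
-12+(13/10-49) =-597/10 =-59.70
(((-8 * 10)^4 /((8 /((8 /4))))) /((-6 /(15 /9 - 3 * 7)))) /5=6599111.11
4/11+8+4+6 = 202/11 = 18.36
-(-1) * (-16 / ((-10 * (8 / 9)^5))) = 59049 / 20480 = 2.88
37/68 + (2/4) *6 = 241/68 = 3.54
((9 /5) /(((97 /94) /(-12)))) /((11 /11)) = -10152 /485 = -20.93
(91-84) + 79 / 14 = 177 / 14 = 12.64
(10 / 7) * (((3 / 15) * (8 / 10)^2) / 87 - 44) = -956968 / 15225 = -62.86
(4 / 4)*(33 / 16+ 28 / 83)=3187 / 1328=2.40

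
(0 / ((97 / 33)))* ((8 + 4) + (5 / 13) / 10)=0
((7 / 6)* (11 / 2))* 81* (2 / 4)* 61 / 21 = 6039 / 8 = 754.88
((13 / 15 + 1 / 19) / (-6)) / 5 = -131 / 4275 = -0.03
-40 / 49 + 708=34652 / 49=707.18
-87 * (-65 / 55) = 1131 / 11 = 102.82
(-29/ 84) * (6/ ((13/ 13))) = -29/ 14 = -2.07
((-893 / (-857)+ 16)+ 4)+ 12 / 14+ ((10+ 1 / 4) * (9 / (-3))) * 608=-112025931 / 5999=-18674.10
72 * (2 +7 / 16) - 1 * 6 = 339 / 2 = 169.50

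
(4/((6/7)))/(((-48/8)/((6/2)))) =-7/3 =-2.33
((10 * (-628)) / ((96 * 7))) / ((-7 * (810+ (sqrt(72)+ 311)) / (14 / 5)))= 175997 / 52775898 - 157 * sqrt(2) / 8795983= 0.00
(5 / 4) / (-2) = -0.62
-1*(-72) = 72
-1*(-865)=865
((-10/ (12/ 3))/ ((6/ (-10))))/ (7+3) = 5/ 12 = 0.42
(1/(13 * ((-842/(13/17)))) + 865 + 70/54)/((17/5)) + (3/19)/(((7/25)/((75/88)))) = 9814856188955/38448377352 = 255.27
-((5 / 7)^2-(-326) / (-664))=-313 / 16268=-0.02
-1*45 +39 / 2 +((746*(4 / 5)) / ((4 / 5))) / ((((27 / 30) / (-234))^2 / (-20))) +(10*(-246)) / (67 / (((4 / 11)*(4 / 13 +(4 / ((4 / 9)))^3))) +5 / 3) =-440478920686753 / 436726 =-1008593307.21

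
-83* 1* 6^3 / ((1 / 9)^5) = -1058630472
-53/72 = -0.74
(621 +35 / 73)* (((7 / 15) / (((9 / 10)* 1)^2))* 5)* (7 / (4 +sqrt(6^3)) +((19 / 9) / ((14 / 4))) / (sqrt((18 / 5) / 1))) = -4446064 / 17739 +86199200* sqrt(10) / 478953 +2223032* sqrt(6) / 5913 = 1239.39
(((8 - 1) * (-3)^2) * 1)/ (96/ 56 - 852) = -147/ 1984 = -0.07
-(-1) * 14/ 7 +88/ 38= 82/ 19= 4.32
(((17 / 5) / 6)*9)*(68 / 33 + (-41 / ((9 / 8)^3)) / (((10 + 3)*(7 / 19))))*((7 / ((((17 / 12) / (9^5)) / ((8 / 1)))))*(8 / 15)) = -89692862976 / 3575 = -25088912.72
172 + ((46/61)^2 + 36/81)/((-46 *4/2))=132474002/770247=171.99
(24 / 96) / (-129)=-1 / 516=-0.00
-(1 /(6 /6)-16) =15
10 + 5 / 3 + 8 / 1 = 59 / 3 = 19.67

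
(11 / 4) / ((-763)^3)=-0.00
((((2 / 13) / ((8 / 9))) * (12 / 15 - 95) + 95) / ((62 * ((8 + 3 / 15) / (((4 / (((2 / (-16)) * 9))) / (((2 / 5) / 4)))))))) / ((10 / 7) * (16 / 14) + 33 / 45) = -5419400 / 2329743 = -2.33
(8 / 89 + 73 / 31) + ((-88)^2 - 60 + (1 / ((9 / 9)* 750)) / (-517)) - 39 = 8181253572241 / 1069802250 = 7647.44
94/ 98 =47/ 49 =0.96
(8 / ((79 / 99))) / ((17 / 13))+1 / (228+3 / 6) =4707958 / 613751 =7.67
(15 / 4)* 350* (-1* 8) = -10500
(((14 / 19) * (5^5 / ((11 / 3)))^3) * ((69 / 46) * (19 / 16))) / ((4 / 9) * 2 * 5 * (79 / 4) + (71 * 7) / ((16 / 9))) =155731201171875 / 70405907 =2211905.33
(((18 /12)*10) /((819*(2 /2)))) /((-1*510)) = -1 /27846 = -0.00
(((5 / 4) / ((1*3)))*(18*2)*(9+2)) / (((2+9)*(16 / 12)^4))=4.75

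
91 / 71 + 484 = 34455 / 71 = 485.28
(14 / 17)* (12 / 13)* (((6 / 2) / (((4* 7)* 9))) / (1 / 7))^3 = 7 / 15912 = 0.00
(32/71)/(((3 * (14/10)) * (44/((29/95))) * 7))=232/2181333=0.00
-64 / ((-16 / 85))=340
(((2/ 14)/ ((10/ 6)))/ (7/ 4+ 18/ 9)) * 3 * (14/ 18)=4/ 75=0.05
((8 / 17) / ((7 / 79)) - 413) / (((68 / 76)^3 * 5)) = -66552877 / 584647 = -113.83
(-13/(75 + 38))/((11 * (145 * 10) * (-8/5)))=13/2883760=0.00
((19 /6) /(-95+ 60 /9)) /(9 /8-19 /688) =-6536 /200075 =-0.03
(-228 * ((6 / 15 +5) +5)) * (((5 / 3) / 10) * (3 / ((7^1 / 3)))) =-17784 / 35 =-508.11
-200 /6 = -100 /3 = -33.33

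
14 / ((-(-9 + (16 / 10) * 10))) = -2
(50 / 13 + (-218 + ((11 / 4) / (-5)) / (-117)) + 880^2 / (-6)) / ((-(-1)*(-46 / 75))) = 1512585545 / 7176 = 210783.94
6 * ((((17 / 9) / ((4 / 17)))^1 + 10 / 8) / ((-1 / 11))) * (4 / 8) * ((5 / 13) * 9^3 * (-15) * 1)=33479325 / 26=1287666.35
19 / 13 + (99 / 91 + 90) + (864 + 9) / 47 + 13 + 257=1630067 / 4277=381.12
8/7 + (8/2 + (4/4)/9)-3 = 2.25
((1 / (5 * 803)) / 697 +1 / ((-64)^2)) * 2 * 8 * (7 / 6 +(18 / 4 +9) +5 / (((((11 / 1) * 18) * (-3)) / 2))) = 12193899401 / 212772130560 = 0.06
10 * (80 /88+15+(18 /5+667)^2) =247346148 /55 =4497202.69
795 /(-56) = -795 /56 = -14.20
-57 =-57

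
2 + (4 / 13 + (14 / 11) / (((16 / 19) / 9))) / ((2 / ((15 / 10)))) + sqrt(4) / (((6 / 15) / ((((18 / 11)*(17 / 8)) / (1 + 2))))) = 83411 / 4576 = 18.23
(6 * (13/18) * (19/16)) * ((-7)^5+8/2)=-1383447/16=-86465.44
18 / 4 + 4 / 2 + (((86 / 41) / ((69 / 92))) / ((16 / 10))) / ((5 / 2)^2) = 8339 / 1230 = 6.78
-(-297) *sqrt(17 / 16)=297 *sqrt(17) / 4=306.14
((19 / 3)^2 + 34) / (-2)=-667 / 18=-37.06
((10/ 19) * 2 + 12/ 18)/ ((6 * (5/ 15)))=49/ 57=0.86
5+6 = 11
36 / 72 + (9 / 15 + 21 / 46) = 179 / 115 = 1.56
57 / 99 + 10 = 349 / 33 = 10.58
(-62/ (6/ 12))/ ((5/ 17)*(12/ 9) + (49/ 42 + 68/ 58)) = -122264/ 2693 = -45.40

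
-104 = -104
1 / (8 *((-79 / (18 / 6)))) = -3 / 632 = -0.00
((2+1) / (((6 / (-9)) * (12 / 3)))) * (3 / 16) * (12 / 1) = -81 / 32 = -2.53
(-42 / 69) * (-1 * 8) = 112 / 23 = 4.87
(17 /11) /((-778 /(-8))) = 68 /4279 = 0.02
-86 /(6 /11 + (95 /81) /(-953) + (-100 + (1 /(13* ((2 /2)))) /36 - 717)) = 3797278056 /36050017309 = 0.11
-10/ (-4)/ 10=1/ 4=0.25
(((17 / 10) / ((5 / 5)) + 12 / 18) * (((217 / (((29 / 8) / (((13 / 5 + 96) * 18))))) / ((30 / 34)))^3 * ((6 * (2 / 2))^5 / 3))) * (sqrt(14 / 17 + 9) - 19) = -15896156815252253103685632 / 78125 + 49214107787158678339584 * sqrt(2839) / 78125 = -169906144936841908853.59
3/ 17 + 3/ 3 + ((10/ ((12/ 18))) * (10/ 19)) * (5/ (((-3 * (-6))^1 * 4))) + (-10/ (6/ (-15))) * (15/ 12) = 63905/ 1938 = 32.97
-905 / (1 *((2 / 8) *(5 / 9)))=-6516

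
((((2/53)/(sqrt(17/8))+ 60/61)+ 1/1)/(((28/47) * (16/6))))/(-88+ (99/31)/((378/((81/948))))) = -3798399/267702892 - 345309 * sqrt(34)/10873784273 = -0.01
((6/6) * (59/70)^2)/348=3481/1705200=0.00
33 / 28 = 1.18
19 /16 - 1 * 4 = -2.81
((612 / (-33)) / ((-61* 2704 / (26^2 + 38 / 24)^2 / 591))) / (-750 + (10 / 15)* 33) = -221412976189 / 5283486208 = -41.91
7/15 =0.47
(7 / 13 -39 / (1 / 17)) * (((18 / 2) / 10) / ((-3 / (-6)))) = -77508 / 65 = -1192.43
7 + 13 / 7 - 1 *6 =20 / 7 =2.86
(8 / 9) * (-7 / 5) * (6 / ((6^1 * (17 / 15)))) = -56 / 51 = -1.10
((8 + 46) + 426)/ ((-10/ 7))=-336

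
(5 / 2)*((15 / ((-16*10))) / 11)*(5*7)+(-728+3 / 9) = -1538407 / 2112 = -728.41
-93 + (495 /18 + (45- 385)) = -811 /2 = -405.50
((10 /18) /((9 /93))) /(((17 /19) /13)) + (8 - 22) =31859 /459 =69.41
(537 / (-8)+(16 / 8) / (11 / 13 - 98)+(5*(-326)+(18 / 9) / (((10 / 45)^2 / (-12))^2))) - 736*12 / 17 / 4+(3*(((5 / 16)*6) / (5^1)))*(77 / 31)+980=312176896721 / 2662404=117253.77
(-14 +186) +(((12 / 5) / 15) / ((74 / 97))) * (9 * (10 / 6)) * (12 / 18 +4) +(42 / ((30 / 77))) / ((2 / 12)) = 154194 / 185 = 833.48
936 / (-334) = -468 / 167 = -2.80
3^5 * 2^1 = 486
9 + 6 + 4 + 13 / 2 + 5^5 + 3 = 6307 / 2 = 3153.50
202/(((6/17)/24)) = 13736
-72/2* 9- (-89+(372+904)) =-1511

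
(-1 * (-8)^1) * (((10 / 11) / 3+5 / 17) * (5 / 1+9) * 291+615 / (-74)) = 134199260 / 6919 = 19395.76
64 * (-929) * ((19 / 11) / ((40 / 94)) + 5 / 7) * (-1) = 109265264 / 385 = 283805.88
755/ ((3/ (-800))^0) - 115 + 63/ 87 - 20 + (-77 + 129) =19509/ 29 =672.72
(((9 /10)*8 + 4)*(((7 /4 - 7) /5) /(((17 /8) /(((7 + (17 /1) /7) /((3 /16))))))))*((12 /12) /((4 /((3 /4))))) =-52.18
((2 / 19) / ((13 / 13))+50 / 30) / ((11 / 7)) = 707 / 627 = 1.13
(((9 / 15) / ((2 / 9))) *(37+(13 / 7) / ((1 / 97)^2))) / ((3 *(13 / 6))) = 3309552 / 455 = 7273.74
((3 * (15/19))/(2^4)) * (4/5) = 0.12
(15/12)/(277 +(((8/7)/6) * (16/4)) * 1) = 0.00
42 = 42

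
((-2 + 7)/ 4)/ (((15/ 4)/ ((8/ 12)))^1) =2/ 9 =0.22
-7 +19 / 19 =-6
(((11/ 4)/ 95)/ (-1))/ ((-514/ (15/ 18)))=11/ 234384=0.00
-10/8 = -5/4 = -1.25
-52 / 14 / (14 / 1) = -13 / 49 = -0.27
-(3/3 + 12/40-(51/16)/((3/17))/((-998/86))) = -114031/39920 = -2.86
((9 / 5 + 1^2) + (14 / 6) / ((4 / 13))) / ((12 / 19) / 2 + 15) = 11837 / 17460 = 0.68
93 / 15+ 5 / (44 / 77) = 299 / 20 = 14.95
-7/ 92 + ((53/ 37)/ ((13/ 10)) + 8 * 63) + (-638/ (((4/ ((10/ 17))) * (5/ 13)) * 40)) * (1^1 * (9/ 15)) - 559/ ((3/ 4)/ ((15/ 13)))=-13489705933/ 37614200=-358.63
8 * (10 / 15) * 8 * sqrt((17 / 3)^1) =128 * sqrt(51) / 9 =101.57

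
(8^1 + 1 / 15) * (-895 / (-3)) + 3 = 21686 / 9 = 2409.56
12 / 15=4 / 5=0.80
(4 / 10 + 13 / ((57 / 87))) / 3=641 / 95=6.75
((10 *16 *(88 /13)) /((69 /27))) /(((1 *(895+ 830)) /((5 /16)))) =528 /6877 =0.08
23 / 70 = 0.33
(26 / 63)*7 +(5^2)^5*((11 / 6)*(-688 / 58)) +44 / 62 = -1718320283384 / 8091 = -212374278.01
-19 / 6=-3.17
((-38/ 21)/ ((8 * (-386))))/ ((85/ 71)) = 1349/ 2756040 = 0.00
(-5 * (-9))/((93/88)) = 1320/31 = 42.58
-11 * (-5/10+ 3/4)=-11/4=-2.75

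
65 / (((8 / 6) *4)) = 195 / 16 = 12.19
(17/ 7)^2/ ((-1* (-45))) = 289/ 2205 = 0.13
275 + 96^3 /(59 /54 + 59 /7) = 335419933 /3599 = 93198.09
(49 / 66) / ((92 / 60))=245 / 506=0.48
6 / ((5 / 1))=6 / 5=1.20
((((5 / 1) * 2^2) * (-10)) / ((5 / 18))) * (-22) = 15840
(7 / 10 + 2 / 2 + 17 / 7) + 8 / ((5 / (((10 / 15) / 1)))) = 1091 / 210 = 5.20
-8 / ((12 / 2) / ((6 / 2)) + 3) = -8 / 5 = -1.60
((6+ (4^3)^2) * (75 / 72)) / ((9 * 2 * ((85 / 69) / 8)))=235865 / 153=1541.60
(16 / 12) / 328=1 / 246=0.00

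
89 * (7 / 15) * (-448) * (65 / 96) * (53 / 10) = -3004729 / 45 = -66771.76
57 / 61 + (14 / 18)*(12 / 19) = 4957 / 3477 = 1.43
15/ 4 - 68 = -257/ 4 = -64.25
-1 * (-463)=463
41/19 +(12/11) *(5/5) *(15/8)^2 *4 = 14629/836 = 17.50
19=19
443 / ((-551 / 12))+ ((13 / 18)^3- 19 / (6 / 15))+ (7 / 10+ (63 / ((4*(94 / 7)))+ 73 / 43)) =-431879302207 / 8117932590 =-53.20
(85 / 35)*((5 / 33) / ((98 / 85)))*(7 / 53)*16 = 57800 / 85701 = 0.67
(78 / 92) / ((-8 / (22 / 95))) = -0.02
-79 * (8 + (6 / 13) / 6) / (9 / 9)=-8295 / 13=-638.08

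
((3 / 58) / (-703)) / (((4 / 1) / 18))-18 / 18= -81575 / 81548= -1.00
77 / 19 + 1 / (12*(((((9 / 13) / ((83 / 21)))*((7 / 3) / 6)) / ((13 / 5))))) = 606083 / 83790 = 7.23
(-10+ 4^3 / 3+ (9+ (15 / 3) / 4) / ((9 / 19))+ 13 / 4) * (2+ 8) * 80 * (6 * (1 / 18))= 260800 / 27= 9659.26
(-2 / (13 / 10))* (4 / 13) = -80 / 169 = -0.47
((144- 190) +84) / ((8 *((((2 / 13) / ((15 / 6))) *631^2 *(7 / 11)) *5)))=2717 / 44594032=0.00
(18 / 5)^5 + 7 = 1911443 / 3125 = 611.66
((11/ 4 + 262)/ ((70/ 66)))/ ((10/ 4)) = 34947/ 350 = 99.85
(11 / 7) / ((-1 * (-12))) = 11 / 84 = 0.13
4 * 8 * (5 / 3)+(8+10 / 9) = 562 / 9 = 62.44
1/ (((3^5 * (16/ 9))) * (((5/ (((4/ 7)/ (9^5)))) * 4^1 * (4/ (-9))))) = -1/ 396809280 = -0.00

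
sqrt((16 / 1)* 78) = 4* sqrt(78) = 35.33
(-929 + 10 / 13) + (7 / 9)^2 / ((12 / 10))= -5861377 / 6318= -927.73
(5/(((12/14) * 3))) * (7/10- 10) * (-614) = 11103.17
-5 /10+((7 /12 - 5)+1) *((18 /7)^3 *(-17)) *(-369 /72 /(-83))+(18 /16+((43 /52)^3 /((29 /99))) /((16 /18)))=59229069445397 /928688843264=63.78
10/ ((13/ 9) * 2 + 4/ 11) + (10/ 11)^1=3.98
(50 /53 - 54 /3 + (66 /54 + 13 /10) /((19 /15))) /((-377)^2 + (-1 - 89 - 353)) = -91025 /856066812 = -0.00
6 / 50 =3 / 25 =0.12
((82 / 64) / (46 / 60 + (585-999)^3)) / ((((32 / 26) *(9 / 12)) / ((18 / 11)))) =-23985 / 749315880544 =-0.00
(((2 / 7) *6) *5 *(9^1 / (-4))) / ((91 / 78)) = -810 / 49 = -16.53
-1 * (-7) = 7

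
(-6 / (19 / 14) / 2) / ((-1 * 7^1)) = 6 / 19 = 0.32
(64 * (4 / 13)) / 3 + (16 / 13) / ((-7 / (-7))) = 7.79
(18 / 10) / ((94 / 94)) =1.80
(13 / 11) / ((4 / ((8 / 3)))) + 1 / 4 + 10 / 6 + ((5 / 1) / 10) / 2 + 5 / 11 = 75 / 22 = 3.41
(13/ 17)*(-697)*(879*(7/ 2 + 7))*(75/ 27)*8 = -109318300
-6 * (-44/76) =3.47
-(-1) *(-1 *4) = -4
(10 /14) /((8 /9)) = 45 /56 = 0.80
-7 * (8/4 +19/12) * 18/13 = -903/26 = -34.73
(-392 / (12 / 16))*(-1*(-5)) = -7840 / 3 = -2613.33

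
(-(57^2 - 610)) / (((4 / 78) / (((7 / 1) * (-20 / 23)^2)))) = -144089400 / 529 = -272380.72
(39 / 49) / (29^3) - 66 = -66.00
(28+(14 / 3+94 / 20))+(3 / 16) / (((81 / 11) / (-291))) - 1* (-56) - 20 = 47489 / 720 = 65.96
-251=-251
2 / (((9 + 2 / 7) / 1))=14 / 65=0.22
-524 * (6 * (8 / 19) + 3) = -55020 / 19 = -2895.79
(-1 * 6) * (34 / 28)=-51 / 7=-7.29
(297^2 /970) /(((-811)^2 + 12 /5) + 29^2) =88209 /638807468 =0.00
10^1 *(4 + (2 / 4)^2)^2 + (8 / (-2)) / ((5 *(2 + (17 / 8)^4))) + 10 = 699180553 / 3668520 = 190.59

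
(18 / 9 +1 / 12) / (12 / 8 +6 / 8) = 25 / 27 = 0.93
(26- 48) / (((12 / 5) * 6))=-55 / 36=-1.53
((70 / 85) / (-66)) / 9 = -7 / 5049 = -0.00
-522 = -522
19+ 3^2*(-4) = -17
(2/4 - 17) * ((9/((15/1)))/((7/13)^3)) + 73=9.59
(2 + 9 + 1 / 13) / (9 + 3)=12 / 13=0.92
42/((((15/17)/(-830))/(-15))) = 592620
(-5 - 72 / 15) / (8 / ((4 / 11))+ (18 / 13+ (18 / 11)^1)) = -7007 / 17890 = -0.39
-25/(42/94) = -1175/21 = -55.95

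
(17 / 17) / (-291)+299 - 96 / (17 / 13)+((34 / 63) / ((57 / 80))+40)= 1577161336 / 5921559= 266.34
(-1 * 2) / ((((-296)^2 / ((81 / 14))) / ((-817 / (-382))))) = -66177 / 234285184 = -0.00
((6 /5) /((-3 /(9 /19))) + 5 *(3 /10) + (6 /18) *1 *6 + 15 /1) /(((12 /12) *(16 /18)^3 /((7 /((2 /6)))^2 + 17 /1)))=580787739 /48640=11940.54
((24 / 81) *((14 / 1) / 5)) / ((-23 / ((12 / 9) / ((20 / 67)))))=-7504 / 46575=-0.16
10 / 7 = 1.43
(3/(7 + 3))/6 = 1/20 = 0.05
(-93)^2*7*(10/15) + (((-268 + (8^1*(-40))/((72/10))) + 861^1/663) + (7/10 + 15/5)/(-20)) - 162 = 15867712607/397800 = 39888.67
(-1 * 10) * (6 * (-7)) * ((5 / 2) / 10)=105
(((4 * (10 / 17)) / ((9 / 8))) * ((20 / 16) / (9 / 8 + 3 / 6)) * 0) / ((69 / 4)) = 0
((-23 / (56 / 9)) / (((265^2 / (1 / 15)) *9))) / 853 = -23 / 50317617000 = -0.00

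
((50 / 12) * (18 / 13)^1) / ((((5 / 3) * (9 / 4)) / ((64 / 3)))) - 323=-11317 / 39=-290.18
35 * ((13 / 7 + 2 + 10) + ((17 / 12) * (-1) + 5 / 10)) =5435 / 12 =452.92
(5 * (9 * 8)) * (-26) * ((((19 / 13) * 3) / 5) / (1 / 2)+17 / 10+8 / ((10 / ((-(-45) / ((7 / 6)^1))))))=-2248056 / 7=-321150.86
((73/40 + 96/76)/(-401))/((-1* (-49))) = -2347/14933240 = -0.00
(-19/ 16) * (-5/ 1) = 95/ 16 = 5.94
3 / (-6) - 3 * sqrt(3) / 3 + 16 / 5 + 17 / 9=2.86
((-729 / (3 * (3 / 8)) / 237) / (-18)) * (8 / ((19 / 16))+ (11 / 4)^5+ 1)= 25.07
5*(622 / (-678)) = -1555 / 339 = -4.59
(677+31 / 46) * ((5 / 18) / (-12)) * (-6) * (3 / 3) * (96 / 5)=41564 / 23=1807.13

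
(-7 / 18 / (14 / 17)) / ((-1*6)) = 17 / 216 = 0.08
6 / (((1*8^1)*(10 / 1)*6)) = 1 / 80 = 0.01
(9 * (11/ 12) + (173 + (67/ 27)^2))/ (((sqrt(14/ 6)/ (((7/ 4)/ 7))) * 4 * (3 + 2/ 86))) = 1807591 * sqrt(21)/ 3265920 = 2.54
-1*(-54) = 54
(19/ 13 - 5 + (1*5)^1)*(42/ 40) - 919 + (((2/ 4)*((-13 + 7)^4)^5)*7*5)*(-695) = -11561687027089146094541/ 260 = -44468027027265946517.47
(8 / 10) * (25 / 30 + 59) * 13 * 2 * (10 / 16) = 777.83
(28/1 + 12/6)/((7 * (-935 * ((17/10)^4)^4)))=-0.00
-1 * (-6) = 6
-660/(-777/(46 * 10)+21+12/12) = -303600/9343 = -32.49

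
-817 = -817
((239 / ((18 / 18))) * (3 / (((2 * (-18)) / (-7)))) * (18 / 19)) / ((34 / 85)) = 25095 / 76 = 330.20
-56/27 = -2.07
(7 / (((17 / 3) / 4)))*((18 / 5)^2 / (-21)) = -1296 / 425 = -3.05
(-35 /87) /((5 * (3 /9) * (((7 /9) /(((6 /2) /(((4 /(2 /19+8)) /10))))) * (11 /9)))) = -8505 /551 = -15.44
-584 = -584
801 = 801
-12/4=-3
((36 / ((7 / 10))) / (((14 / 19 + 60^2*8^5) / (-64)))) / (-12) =18240 / 7844659249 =0.00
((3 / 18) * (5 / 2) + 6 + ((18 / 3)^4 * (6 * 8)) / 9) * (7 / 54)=581147 / 648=896.83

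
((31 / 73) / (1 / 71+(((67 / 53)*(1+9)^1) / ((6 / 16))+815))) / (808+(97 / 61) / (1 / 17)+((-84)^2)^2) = 7115833 / 708073306167773762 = 0.00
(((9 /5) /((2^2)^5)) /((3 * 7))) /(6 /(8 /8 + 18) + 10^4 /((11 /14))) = 627 /95336765440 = 0.00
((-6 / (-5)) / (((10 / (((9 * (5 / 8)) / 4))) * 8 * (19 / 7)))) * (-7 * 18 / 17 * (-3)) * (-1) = -35721 / 206720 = -0.17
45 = 45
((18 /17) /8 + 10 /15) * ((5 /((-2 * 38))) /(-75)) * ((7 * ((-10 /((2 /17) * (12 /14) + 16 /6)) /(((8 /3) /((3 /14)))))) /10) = -3423 /24028160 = -0.00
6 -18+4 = -8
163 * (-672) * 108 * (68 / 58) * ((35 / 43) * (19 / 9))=-29719307520 / 1247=-23832644.36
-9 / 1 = -9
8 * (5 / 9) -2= 2.44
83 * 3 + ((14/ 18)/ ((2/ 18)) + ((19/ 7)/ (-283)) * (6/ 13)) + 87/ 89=588986717/ 2292017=256.97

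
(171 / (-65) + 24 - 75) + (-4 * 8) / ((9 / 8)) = -48014 / 585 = -82.08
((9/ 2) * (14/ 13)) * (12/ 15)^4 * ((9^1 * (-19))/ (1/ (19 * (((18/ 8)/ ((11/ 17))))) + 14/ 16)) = -64137443328/ 168195625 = -381.33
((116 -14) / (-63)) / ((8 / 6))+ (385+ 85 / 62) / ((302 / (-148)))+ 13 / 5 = -61589393 / 327670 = -187.96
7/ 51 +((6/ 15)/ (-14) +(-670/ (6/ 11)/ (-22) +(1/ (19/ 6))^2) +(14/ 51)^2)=3688423483/ 65727270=56.12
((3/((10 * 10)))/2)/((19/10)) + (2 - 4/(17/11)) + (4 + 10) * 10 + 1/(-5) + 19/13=11814407/83980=140.68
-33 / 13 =-2.54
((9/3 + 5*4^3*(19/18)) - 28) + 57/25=70888/225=315.06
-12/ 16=-3/ 4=-0.75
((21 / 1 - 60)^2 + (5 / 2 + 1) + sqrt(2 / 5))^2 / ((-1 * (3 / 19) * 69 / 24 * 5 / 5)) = -1766316494 / 345 - 463448 * sqrt(10) / 345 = -5124005.93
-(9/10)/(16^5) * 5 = -9/2097152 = -0.00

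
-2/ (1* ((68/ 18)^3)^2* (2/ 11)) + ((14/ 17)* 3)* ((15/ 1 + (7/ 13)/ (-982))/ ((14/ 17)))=443668361916459/ 9860486587328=44.99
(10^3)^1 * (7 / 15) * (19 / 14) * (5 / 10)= 950 / 3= 316.67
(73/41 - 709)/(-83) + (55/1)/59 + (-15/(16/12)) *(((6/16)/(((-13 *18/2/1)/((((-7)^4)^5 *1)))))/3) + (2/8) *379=80102259252186926988581/83523232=959041662231017.68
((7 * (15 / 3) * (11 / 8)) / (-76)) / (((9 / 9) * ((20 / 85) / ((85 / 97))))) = -556325 / 235904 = -2.36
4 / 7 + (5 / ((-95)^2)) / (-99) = 714773 / 1250865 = 0.57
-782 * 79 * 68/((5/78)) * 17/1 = -5570398704/5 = -1114079740.80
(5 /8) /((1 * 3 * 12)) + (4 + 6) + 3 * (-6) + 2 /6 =-2203 /288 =-7.65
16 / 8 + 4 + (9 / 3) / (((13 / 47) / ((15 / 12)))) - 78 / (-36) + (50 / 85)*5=65413 / 2652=24.67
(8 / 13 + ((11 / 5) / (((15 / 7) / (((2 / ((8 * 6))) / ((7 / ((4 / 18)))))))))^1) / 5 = 64943 / 526500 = 0.12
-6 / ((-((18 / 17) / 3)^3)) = 4913 / 36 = 136.47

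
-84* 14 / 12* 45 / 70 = -63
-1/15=-0.07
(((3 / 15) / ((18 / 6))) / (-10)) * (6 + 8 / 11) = -0.04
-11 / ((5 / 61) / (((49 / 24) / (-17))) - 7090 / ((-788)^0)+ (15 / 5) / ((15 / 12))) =164395 / 105934382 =0.00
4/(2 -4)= -2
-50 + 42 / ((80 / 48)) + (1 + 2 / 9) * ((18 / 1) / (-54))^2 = -9989 / 405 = -24.66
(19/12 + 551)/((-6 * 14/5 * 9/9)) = -33155/1008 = -32.89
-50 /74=-25 /37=-0.68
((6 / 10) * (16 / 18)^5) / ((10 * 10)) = 8192 / 2460375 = 0.00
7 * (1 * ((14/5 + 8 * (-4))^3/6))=-10892476/375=-29046.60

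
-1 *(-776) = 776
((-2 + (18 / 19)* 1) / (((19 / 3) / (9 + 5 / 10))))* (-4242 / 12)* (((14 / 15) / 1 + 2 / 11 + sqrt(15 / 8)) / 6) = 65044 / 627 + 3535* sqrt(30) / 152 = 231.12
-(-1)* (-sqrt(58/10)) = -sqrt(145)/5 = -2.41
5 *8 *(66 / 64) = 165 / 4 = 41.25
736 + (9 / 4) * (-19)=2773 / 4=693.25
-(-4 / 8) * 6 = 3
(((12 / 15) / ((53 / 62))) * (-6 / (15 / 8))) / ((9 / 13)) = -51584 / 11925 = -4.33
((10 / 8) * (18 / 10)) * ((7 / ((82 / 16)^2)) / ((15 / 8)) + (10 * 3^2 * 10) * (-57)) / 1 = -970144437 / 8405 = -115424.68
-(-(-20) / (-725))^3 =64 / 3048625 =0.00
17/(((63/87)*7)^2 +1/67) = 957899/1448644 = 0.66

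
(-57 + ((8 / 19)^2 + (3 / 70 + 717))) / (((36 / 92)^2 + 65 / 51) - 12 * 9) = -6.20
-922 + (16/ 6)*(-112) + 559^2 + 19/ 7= 6536524/ 21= 311263.05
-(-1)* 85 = 85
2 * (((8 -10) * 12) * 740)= -35520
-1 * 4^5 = -1024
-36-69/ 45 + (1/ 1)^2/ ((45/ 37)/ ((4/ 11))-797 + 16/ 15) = -990658261/ 26393205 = -37.53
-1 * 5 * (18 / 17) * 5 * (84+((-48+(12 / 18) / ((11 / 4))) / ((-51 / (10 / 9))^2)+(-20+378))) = -153641773300 / 13132449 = -11699.40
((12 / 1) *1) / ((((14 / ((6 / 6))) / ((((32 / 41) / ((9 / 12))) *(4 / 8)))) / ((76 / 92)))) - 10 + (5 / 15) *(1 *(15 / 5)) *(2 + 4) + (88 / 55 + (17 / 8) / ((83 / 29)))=-28251063 / 21915320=-1.29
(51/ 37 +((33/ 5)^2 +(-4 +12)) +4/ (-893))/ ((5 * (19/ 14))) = 612146136/ 78472375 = 7.80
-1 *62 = -62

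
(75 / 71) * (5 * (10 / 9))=1250 / 213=5.87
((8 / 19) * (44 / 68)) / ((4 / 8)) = 0.54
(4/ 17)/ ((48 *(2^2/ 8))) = 1/ 102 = 0.01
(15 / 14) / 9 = 5 / 42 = 0.12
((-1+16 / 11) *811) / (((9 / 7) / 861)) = 8146495 / 33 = 246863.48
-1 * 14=-14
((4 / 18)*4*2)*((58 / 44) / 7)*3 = 232 / 231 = 1.00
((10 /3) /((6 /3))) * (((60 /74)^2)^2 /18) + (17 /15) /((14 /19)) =621104003 /393573810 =1.58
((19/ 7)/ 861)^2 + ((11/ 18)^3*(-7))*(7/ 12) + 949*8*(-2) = -4289152457977139/ 282461092704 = -15184.93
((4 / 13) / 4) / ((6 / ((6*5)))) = 5 / 13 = 0.38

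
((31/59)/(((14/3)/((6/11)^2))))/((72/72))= 1674/49973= 0.03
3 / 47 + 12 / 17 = 615 / 799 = 0.77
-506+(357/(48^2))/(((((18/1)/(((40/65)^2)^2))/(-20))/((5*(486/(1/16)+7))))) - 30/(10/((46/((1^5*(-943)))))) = -46372194380/31617027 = -1466.68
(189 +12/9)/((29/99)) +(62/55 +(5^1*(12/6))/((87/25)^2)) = 271304293/416295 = 651.71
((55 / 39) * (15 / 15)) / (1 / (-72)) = -1320 / 13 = -101.54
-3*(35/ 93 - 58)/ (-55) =-3.14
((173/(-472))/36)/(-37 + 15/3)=173/543744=0.00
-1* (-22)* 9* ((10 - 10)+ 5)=990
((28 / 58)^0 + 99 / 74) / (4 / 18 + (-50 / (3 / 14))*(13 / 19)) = -29583 / 2017388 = -0.01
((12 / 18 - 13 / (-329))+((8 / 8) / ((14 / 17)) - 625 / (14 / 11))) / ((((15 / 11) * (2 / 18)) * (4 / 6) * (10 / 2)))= -7966068 / 8225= -968.52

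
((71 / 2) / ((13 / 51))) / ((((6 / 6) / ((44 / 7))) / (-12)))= -955944 / 91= -10504.88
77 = 77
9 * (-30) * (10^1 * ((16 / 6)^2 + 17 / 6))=-26850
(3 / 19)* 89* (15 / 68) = 4005 / 1292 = 3.10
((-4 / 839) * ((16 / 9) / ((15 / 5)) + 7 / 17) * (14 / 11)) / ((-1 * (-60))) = -6454 / 63541665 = -0.00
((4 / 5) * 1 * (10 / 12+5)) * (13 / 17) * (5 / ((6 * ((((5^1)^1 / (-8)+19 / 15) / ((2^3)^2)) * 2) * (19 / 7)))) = 582400 / 10659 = 54.64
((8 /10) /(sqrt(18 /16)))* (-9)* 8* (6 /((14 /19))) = -10944* sqrt(2) /35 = -442.20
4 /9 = 0.44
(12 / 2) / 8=3 / 4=0.75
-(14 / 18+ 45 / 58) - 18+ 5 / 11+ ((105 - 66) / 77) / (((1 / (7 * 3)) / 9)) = 439999 / 5742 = 76.63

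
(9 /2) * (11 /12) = 4.12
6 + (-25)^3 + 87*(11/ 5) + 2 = -77128/ 5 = -15425.60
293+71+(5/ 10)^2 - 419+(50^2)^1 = 9781/ 4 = 2445.25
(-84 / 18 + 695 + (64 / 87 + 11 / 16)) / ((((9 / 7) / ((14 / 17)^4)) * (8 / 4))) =5394626825 / 43597962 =123.74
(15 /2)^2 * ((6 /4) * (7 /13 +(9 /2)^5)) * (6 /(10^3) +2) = 20794443741 /66560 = 312416.52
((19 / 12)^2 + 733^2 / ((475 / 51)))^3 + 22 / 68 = 1044545571217472173600750466507 / 5440229568000000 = 192003950965892.80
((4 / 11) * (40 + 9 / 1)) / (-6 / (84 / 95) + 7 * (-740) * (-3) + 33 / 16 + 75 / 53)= 1163456 / 1014483833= 0.00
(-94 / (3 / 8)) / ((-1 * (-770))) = -0.33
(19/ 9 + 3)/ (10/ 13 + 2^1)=299/ 162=1.85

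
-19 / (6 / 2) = -19 / 3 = -6.33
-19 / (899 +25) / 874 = -1 / 42504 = -0.00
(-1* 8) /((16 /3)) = -1.50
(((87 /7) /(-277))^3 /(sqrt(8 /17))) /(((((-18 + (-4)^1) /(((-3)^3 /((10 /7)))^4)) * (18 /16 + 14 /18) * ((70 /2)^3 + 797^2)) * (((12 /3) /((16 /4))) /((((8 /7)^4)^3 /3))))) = 375761849182586929152 * sqrt(34) /2236728481481886097402956875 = 0.00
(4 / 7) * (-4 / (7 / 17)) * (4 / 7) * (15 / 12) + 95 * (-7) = -229455 / 343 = -668.97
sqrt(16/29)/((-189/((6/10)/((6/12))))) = -8 * sqrt(29)/9135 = -0.00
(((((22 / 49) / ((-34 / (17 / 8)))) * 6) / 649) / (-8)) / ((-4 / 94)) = -141 / 185024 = -0.00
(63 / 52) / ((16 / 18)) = 567 / 416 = 1.36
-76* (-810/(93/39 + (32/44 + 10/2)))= 220077/29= 7588.86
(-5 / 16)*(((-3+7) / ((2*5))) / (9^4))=-0.00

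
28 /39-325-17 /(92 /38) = -331.30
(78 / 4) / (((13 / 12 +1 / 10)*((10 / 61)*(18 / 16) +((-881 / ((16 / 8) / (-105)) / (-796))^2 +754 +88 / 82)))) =7416272522880 / 1859407773925667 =0.00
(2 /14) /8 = 1 /56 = 0.02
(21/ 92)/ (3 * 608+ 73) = 3/ 24932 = 0.00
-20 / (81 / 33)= -220 / 27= -8.15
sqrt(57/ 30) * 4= 2 * sqrt(190)/ 5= 5.51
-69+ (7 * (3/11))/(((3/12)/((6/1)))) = -255/11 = -23.18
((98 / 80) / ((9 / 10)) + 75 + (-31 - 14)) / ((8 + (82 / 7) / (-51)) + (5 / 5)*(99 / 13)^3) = 0.07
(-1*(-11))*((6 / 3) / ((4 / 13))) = 143 / 2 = 71.50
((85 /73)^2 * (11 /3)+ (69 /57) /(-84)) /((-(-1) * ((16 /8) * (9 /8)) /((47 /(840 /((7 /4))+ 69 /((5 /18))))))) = 1100795695 /7743878982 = 0.14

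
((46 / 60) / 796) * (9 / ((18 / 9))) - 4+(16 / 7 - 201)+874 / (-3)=-494.04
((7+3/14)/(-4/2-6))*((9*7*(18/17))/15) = -2727/680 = -4.01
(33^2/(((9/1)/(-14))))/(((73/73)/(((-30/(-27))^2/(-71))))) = 169400/5751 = 29.46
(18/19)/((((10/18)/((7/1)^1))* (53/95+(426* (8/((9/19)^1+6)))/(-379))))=-5873742/408971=-14.36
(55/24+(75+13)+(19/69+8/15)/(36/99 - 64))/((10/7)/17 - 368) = -741280529/3020958000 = -0.25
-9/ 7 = -1.29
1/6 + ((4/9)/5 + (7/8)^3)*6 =6041/1280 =4.72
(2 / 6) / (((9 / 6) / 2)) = 4 / 9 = 0.44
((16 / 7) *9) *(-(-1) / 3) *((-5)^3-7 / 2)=-6168 / 7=-881.14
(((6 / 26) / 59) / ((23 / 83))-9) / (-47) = 158520 / 829127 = 0.19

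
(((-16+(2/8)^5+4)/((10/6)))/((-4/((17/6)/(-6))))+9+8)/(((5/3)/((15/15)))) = 9.69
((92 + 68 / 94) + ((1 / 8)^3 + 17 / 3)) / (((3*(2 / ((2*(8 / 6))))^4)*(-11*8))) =-1.18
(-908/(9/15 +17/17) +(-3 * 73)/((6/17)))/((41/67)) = -79596/41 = -1941.37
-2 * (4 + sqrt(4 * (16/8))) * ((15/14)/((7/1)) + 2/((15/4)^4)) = -3238204/2480625-1619102 * sqrt(2)/2480625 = -2.23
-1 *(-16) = 16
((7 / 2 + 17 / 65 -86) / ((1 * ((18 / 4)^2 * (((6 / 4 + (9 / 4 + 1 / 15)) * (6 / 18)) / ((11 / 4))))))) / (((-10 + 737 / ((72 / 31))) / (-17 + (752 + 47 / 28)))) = -9703023308 / 461104553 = -21.04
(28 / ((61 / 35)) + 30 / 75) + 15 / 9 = 16591 / 915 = 18.13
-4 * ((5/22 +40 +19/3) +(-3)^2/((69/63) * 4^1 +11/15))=-1141714/5907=-193.28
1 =1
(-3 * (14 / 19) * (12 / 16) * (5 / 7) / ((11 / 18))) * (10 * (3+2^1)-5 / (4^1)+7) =-90315 / 836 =-108.03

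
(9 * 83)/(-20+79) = 747/59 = 12.66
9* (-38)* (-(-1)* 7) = -2394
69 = 69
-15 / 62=-0.24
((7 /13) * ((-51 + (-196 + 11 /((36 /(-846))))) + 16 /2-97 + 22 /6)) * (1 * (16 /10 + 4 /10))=-24815 /39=-636.28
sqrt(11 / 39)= 0.53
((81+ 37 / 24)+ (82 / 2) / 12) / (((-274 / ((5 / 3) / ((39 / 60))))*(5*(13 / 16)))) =-0.20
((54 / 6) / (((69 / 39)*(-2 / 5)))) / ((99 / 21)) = -1365 / 506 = -2.70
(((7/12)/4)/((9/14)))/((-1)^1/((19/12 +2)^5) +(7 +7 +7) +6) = 0.01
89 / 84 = 1.06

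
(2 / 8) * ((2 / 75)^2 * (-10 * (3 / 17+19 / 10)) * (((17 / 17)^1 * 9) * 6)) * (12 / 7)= -0.34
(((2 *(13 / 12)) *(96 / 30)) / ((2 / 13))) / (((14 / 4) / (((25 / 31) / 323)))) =6760 / 210273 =0.03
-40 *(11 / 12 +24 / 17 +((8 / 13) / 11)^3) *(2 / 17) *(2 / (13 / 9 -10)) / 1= 166692332760 / 65072378371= 2.56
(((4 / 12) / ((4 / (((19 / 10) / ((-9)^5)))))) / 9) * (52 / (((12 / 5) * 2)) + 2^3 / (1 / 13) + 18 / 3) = -2755 / 76527504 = -0.00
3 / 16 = 0.19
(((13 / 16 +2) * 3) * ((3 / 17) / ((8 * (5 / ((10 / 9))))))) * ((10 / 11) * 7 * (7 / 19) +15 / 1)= 163125 / 227392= 0.72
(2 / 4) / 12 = 1 / 24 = 0.04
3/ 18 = 1/ 6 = 0.17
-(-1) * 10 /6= 5 /3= 1.67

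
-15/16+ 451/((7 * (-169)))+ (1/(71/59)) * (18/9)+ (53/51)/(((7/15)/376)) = 2733875343/3263728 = 837.65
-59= -59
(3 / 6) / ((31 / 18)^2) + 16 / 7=2.45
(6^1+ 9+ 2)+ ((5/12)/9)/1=1841/108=17.05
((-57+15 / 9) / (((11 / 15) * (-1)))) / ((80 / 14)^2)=4067 / 1760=2.31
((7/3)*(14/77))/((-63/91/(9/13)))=-14/33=-0.42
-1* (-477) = 477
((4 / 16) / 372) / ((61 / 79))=79 / 90768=0.00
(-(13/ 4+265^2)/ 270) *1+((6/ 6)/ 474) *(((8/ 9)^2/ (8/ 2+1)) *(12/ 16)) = -66576317/ 255960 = -260.10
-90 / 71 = -1.27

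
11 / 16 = 0.69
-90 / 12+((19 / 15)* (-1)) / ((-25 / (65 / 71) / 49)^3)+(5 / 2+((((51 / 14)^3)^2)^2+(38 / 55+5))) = 2285660659996006500283962193367 / 418509606738187937280000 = 5461429.38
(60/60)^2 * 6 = 6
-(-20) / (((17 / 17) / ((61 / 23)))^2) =74420 / 529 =140.68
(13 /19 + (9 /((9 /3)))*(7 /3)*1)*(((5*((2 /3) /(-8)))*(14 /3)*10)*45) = -127750 /19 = -6723.68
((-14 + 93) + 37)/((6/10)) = 580/3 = 193.33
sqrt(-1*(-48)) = 4*sqrt(3) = 6.93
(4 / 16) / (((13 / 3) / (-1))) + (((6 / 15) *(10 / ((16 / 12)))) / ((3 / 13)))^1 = 673 / 52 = 12.94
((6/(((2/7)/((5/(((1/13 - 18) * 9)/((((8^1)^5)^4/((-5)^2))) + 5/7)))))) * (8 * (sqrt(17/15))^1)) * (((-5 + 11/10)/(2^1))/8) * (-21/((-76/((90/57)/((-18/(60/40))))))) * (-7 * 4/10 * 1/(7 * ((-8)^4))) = -9177896235929960448 * sqrt(255)/135266515527997659069325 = -0.00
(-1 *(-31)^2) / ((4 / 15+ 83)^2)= -216225 / 1560001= -0.14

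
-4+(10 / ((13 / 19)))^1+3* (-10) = -252 / 13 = -19.38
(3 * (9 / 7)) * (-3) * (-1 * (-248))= -20088 / 7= -2869.71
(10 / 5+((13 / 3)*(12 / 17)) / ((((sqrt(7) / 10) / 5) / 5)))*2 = 4+26000*sqrt(7) / 119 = 582.06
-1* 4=-4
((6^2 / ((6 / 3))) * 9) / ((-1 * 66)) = -27 / 11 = -2.45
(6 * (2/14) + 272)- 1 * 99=1217/7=173.86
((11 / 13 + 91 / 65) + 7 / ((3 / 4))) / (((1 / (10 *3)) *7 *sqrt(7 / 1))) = 4516 *sqrt(7) / 637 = 18.76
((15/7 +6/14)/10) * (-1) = -9/35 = -0.26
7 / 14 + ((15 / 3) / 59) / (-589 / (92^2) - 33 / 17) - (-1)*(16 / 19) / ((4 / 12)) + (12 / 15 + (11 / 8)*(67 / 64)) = 34697113205 / 6642346496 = 5.22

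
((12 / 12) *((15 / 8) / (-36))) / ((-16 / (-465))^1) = -1.51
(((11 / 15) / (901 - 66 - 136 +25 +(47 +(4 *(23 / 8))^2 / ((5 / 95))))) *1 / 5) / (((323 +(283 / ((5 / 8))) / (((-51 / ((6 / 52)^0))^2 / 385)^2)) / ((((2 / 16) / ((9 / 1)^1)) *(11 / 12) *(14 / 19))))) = 0.00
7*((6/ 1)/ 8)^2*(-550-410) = -3780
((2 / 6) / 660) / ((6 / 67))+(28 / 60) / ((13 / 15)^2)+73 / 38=97197517 / 38146680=2.55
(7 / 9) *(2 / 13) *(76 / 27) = 1064 / 3159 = 0.34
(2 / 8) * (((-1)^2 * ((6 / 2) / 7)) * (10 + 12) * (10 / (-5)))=-33 / 7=-4.71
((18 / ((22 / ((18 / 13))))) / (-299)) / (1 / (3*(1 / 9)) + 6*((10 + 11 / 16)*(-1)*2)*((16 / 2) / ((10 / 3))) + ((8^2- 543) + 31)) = 0.00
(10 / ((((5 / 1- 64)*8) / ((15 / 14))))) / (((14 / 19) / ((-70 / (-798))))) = -125 / 46256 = -0.00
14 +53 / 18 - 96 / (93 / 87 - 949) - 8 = 2238001 / 247410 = 9.05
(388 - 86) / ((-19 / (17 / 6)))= -2567 / 57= -45.04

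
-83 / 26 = -3.19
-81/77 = -1.05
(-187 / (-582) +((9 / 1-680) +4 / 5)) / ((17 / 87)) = -56531063 / 16490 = -3428.20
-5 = -5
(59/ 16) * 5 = 295/ 16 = 18.44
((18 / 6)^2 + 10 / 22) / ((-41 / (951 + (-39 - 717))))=-20280 / 451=-44.97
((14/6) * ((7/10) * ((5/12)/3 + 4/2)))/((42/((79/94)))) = 42581/609120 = 0.07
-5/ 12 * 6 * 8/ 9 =-20/ 9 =-2.22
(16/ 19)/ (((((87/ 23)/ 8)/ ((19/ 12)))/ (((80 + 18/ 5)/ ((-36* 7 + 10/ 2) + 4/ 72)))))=-615296/ 644525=-0.95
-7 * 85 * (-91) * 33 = 1786785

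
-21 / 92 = -0.23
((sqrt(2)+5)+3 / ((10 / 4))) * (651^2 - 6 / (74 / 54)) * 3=9680633.95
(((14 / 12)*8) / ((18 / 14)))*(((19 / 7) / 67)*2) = 1064 / 1809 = 0.59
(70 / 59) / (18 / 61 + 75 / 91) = 388570 / 366567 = 1.06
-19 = -19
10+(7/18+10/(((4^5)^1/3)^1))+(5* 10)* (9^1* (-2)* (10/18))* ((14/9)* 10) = -35791993/4608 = -7767.36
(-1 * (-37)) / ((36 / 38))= 703 / 18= 39.06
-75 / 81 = -25 / 27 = -0.93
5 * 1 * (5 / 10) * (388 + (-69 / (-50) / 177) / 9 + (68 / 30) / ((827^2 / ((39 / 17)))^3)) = 952419153701255884983068243 / 981873223952393518477020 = 970.00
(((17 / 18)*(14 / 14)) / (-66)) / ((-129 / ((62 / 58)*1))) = 527 / 4444308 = 0.00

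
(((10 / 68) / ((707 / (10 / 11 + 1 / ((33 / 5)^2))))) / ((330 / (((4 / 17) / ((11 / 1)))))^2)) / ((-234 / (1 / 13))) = -29 / 108302500005936093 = -0.00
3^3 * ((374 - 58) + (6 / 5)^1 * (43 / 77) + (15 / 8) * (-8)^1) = 3135861 / 385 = 8145.09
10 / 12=5 / 6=0.83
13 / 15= 0.87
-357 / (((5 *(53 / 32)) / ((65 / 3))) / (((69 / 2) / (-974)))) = 33.08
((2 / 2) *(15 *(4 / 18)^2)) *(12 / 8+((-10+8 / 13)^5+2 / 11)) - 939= -6049367886349 / 110274021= -54857.60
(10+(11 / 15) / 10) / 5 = 1511 / 750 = 2.01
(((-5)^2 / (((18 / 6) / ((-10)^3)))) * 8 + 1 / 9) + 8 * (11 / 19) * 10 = -11392061 / 171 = -66620.24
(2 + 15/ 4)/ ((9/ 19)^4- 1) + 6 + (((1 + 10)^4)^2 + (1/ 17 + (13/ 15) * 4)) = 318348666505067/ 1485120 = 214358884.47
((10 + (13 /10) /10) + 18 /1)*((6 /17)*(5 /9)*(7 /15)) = 19691 /7650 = 2.57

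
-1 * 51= -51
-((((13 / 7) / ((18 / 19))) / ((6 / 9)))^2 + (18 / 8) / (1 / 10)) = -219769 / 7056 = -31.15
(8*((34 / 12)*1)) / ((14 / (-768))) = -8704 / 7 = -1243.43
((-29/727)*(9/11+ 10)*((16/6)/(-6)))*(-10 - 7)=-234668/71973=-3.26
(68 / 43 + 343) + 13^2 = 22084 / 43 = 513.58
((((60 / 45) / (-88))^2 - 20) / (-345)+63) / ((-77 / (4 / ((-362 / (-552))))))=-379059116 / 75886965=-5.00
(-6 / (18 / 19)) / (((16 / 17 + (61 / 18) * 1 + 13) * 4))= -969 / 10606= -0.09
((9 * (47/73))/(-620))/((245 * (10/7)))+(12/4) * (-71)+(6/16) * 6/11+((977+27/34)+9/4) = 2272795316399/2962267000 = 767.25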